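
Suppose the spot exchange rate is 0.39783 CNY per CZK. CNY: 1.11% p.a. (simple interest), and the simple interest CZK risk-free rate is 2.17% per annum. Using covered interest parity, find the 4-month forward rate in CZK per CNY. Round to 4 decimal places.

2.5225

T = 4/12 years.
Growth of 1 CNY over T: 1 + 0.0111×4/12 = 1.003700.
CZK accumulates by 1 + 0.0217×4/12 = 1.0072333.
So F = 0.39783 × 1.003700 / 1.0072333 = 0.3964344 (CNY/CZK).
Quoted the other way: 1/0.3964344 = 2.5225 CZK per CNY.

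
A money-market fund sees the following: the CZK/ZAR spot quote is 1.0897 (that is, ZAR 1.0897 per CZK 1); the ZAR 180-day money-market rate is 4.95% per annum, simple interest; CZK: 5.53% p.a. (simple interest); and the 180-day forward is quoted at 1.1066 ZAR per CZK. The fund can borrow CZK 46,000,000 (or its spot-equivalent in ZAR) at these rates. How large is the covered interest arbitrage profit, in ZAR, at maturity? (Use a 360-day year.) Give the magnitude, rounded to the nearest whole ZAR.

T = 180/360 years.
Route A — deposit CZK, sell forward: 46,000,000 × 1.027650 × 1.1066 = ZAR 52,311,084.54.
Route B — convert at spot, deposit ZAR: 46,000,000 × 1.0897 × 1.024750 = ZAR 51,366,823.45.
The quoted forward overvalues CZK, so borrow ZAR, buy CZK at spot, deposit the CZK at 5.53%, and sell the proceeds forward at 1.1066.
Arbitrage profit = |52,311,084.54 − 51,366,823.45| = ZAR 944,261.

ZAR 944,261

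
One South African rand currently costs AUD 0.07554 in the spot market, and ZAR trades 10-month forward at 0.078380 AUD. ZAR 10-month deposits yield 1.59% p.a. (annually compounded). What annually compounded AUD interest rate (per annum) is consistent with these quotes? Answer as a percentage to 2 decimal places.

6.19%

T = 10/12 years.
CIP gives F = S · g_AUD/g_ZAR, so g_AUD/g_ZAR = 0.07838/0.07554 = 1.0375960.
The ZAR side grows by (1 + 0.0159)^(10/12) = 1.0132326.
So the AUD growth factor = 1.0513261.
Annualise: 1.0513261^(12/10) − 1 = 0.061903 = 6.19%.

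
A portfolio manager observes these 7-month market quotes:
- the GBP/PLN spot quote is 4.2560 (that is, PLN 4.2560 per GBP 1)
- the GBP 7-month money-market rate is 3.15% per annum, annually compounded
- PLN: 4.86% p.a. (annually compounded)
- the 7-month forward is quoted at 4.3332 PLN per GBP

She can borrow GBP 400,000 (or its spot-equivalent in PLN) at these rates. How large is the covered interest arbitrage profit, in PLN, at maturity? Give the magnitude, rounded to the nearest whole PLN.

T = 7/12 years.
Invest the GBP and cover forward: 400,000 × 1.018256174 × 4.3332 = PLN 1,764,923.06.
Convert at spot and invest in PLN: 400,000 × 4.2560 × 1.028069357 = PLN 1,750,185.27.
The quoted forward overvalues GBP, so borrow PLN, buy GBP at spot, deposit the GBP at 3.15%, and sell the proceeds forward at 4.3332.
Arbitrage profit = |1,764,923.06 − 1,750,185.27| = PLN 14,738.

PLN 14,738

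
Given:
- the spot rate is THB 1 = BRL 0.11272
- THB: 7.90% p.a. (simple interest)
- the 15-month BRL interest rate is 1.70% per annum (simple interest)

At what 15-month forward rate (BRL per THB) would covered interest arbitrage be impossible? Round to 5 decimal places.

T = 15/12 years.
BRL accumulates by 1 + 0.0170×15/12 = 1.021250.
THB accumulates by 1 + 0.0790×15/12 = 1.098750.
So F = 0.11272 × 1.021250 / 1.098750 = 0.1047693 (BRL/THB).

0.10477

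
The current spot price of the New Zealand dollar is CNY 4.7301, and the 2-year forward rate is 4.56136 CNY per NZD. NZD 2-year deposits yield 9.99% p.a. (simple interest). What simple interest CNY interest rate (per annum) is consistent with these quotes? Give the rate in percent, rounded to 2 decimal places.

7.85%

T = 2 years.
CIP gives F = S · g_CNY/g_NZD, so g_CNY/g_NZD = 4.56136/4.7301 = 0.9643263.
The NZD side grows by 1 + 0.0999×2 = 1.199800.
That pins the CNY growth at 1.1569987.
r = (1.1569987 − 1)/2 = 0.078499 → 7.85%.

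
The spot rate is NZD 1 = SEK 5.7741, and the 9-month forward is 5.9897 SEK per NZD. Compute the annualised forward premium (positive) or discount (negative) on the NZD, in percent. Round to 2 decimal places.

+4.98%

T = 9/12 years.
(F − S)/S = (5.9897 − 5.7741)/5.7741 = 0.0373392.
×(1/T) gives 4.98% p.a.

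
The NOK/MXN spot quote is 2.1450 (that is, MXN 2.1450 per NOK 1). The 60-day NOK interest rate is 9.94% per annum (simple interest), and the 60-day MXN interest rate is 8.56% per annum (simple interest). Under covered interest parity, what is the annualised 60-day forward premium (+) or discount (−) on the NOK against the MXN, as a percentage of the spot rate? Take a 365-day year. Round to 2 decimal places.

T = 60/365 years.
CIP forward (MXN per NOK) = 2.145 × 1.0140712/1.0163397 = 2.1402123.
Annualised premium = (F − S)/S × (1/T) = (2.1402123 − 2.145)/2.145 ÷ (60/365) = -1.36%.

-1.36%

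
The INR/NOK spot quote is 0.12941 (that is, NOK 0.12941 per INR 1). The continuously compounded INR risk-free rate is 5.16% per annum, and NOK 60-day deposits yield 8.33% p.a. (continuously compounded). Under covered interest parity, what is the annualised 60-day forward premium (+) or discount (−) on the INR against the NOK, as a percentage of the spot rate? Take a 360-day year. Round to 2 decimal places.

+3.18%

T = 60/360 years.
No-arbitrage forward: 0.12941 × 1.0139802 / 1.0086371 = 0.13009553 NOK/INR.
(F − S)/S ÷ T = (0.13009553 − 0.12941)/0.12941/(60/360) = 0.031784 → 3.18%.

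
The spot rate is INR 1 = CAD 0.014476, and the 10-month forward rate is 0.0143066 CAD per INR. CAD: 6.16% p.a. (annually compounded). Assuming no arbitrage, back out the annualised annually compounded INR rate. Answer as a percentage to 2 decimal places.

7.67%

T = 10/12 years.
CIP gives F = S · g_CAD/g_INR, so g_CAD/g_INR = 0.0143066/0.014476 = 0.9882979.
CAD growth factor: (1 + 0.0616)^(10/12) = 1.0510759.
That pins the INR growth at 1.0635213.
r = 1.0635213^(12/10) − 1 = 0.076702 → 7.67%.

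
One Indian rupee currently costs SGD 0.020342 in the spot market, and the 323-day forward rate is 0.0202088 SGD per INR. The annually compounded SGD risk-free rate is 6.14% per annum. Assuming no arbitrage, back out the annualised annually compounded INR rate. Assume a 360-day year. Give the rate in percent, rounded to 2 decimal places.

6.92%

T = 323/360 years.
CIP gives F = S · g_SGD/g_INR, so g_SGD/g_INR = 0.0202088/0.020342 = 0.9934520.
SGD growth factor: (1 + 0.0614)^(323/360) = 1.0549194.
That pins the INR growth at 1.0618725.
Annualise: 1.0618725^(360/323) − 1 = 0.069200 = 6.92%.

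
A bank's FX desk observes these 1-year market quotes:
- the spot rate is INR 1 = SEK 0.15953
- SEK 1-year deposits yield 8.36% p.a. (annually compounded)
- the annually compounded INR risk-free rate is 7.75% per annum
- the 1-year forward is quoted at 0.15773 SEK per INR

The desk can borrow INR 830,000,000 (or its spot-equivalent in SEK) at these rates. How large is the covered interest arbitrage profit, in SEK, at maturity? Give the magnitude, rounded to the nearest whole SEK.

SEK 2,417,485

T = 1 year.
Invest the INR and cover forward: 830,000,000 × 1.077500 × 0.15773 = SEK 141,061,882.25.
Convert at spot and invest in SEK: 830,000,000 × 0.15953 × 1.083600 = SEK 143,479,367.64.
The quoted forward undervalues INR, so borrow INR, convert to SEK at spot, deposit the SEK at 8.36%, and buy INR forward at 0.15773 to cover the loan.
Arbitrage profit = |141,061,882.25 − 143,479,367.64| = SEK 2,417,485.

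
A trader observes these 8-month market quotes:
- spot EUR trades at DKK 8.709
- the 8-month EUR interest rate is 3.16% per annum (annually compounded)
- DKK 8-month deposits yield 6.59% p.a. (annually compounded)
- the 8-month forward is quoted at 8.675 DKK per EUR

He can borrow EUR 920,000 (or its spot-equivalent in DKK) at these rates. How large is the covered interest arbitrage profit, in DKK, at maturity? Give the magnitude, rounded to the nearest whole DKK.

T = 8/12 years.
Invest the EUR and cover forward: 920,000 × 1.020957246 × 8.675 = DKK 8,148,259.78.
Convert at spot and invest in DKK: 920,000 × 8.709 × 1.043464411 = DKK 8,360,529.03.
The quoted forward undervalues EUR, so borrow EUR, convert to DKK at spot, deposit the DKK at 6.59%, and buy EUR forward at 8.675 to cover the loan.
Profit = 8,360,529.03 − 8,148,259.78 = DKK 212,269.

DKK 212,269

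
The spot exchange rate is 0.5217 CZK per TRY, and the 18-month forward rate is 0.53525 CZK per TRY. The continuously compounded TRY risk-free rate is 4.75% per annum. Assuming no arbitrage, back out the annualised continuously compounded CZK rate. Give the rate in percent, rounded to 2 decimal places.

6.46%

T = 18/12 years.
F/S = 0.53525/0.5217 = 1.0259728 = (growth of CZK) / (growth of TRY).
TRY growth factor: e^(0.0475×18/12) = 1.0738497.
Hence g_CZK = 1.1017406.
Take logs: ln 1.1017406 / (18/12) = 0.064594, so 6.46%.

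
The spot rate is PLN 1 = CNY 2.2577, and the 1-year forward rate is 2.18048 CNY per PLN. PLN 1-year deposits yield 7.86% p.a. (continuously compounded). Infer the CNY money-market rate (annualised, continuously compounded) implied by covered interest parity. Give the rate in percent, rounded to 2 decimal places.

T = 1 year.
By CIP, F/S equals the CNY-to-PLN growth ratio: 2.18048/2.2577 = 0.9657971.
The PLN side grows by e^(0.0786×1) = 1.0817715.
That pins the CNY growth at 1.0447718.
r = ln(1.0447718)/1 = 0.043798 → 4.38%.

4.38%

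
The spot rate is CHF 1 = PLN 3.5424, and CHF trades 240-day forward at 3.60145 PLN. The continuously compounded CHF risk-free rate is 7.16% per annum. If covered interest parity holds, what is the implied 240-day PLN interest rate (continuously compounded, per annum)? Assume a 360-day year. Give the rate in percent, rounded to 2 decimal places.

T = 240/360 years.
CIP gives F = S · g_PLN/g_CHF, so g_PLN/g_CHF = 3.60145/3.5424 = 1.0166695.
The CHF side grows by e^(0.0716×240/360) = 1.0488909.
That pins the PLN growth at 1.0663754.
r = ln(1.0663754)/(240/360) = 0.096398 → 9.64%.

9.64%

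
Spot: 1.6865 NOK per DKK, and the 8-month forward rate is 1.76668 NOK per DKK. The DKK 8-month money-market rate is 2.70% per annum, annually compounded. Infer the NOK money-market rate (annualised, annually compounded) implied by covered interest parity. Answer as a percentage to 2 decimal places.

10.11%

T = 8/12 years.
F/S = 1.76668/1.6865 = 1.0475422 = (growth of NOK) / (growth of DKK).
DKK growth factor: (1 + 0.0270)^(8/12) = 1.017920.
Hence g_NOK = 1.0663142.
Annualise: 1.0663142^(12/8) − 1 = 0.101103 = 10.11%.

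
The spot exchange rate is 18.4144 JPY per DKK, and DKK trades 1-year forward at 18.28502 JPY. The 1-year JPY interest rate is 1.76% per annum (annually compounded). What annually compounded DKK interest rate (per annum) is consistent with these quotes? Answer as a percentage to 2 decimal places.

T = 1 year.
F/S = 18.28502/18.4144 = 0.9929740 = (growth of JPY) / (growth of DKK).
The JPY side grows by (1 + 0.0176)^1 = 1.017600.
So the DKK growth factor = 1.0248002.
Annualise: 1.0248002^(1/1) − 1 = 0.024800 = 2.48%.

2.48%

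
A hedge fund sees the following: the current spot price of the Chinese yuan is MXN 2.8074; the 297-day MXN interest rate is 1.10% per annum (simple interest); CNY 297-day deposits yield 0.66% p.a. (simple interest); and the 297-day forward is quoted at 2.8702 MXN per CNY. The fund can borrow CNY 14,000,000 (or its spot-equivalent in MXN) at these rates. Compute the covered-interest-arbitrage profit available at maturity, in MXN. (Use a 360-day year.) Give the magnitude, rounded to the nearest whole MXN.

MXN 741,315

T = 297/360 years.
Keep in CNY, deliver into the forward: 14,000,000·1.005445·2.8702 = MXN 40,401,595.35.
Swap to MXN now, deposit: 14,000,000·2.8074·1.009075 = MXN 39,660,280.17.
The quoted forward overvalues CNY, so borrow MXN, buy CNY at spot, deposit the CNY at 0.66%, and sell the proceeds forward at 2.8702.
Profit = 40,401,595.35 − 39,660,280.17 = MXN 741,315.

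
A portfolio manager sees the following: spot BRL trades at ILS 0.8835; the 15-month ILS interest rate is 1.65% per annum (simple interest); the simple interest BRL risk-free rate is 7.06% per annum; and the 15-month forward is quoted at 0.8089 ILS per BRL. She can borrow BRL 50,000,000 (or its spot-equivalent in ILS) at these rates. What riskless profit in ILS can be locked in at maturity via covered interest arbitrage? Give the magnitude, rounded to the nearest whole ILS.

ILS 1,071,838

T = 15/12 years.
Invest the BRL and cover forward: 50,000,000 × 1.088250 × 0.8089 = ILS 44,014,271.25.
Convert at spot and invest in ILS: 50,000,000 × 0.8835 × 1.020625 = ILS 45,086,109.38.
The quoted forward undervalues BRL, so borrow BRL, convert to ILS at spot, deposit the ILS at 1.65%, and buy BRL forward at 0.8089 to cover the loan.
Profit = 45,086,109.38 − 44,014,271.25 = ILS 1,071,838.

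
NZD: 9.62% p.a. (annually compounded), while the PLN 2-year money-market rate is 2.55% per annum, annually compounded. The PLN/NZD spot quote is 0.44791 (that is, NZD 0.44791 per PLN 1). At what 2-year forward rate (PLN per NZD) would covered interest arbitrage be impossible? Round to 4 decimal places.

T = 2 years.
NZD accumulates by (1 + 0.0962)^2 = 1.2016544.
PLN accumulates by (1 + 0.0255)^2 = 1.0516503.
So F = 0.44791 × 1.2016544 / 1.0516503 = 0.5117985 (NZD/PLN).
Quoted the other way: 1/0.5117985 = 1.9539 PLN per NZD.

1.9539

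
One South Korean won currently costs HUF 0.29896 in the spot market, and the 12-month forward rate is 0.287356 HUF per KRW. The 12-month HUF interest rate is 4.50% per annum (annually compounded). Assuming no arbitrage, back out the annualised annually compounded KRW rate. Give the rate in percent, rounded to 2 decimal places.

T = 1 year.
By CIP, F/S equals the HUF-to-KRW growth ratio: 0.287356/0.29896 = 0.9611854.
HUF growth factor: (1 + 0.0450)^1 = 1.045000.
That pins the KRW growth at 1.0871992.
Annualise: 1.0871992^(1/1) − 1 = 0.087199 = 8.72%.

8.72%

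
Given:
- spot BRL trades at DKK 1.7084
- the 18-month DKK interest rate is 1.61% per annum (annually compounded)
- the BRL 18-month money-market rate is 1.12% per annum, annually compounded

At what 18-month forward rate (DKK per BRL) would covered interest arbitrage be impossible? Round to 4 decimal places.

T = 18/12 years.
DKK accumulates by (1 + 0.0161)^(18/12) = 1.0242469.
BRL accumulates by (1 + 0.0112)^(18/12) = 1.016847.
CIP: F = S · (grow DKK)/(grow BRL) = 1.7084 × 1.0242469/1.016847 = 1.720833 DKK per BRL.

1.7208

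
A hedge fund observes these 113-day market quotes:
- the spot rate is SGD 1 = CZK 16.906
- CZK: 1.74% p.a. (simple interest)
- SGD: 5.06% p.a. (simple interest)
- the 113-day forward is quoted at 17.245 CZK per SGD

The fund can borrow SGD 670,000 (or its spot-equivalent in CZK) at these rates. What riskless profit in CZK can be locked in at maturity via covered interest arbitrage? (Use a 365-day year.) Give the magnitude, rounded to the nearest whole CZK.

CZK 347,111

T = 113/365 years.
Route A — deposit SGD, sell forward: 670,000 × 1.0156652055 × 17.245 = CZK 11,735,148.13.
Route B — convert at spot, deposit CZK: 670,000 × 16.906 × 1.0053868493 = CZK 11,388,036.95.
The quoted forward overvalues SGD, so borrow CZK, buy SGD at spot, deposit the SGD at 5.06%, and sell the proceeds forward at 17.245.
Profit = 11,735,148.13 − 11,388,036.95 = CZK 347,111.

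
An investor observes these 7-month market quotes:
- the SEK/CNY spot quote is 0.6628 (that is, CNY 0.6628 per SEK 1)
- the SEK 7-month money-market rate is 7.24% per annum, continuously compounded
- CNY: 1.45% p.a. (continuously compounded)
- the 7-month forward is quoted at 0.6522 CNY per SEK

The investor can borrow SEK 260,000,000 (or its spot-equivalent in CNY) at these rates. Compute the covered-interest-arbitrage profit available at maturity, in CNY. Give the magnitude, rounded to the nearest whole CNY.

T = 7/12 years.
Route A — deposit SEK, sell forward: 260,000,000 × 1.04313784919 × 0.6522 = CNY 176,886,971.36.
Route B — convert at spot, deposit CNY: 260,000,000 × 0.6628 × 1.0084942061 = CNY 173,791,789.55.
The quoted forward overvalues SEK, so borrow CNY, buy SEK at spot, deposit the SEK at 7.24%, and sell the proceeds forward at 0.6522.
The gap between the two covered legs is CNY 3,095,182.

CNY 3,095,182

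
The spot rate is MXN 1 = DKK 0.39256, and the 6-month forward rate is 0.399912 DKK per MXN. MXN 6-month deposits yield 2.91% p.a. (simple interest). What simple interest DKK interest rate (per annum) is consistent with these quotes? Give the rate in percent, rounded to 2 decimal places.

6.71%

T = 6/12 years.
F/S = 0.399912/0.39256 = 1.0187283 = (growth of DKK) / (growth of MXN).
MXN growth factor: 1 + 0.0291×6/12 = 1.014550.
So the DKK growth factor = 1.0335508.
r = (1.0335508 − 1)/(6/12) = 0.067102 → 6.71%.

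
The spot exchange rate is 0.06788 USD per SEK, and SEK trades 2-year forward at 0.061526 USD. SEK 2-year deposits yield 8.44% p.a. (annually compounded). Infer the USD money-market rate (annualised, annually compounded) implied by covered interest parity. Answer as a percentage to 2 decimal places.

T = 2 years.
CIP gives F = S · g_USD/g_SEK, so g_USD/g_SEK = 0.061526/0.06788 = 0.9063936.
SEK growth factor: (1 + 0.0844)^2 = 1.1759234.
That pins the USD growth at 1.0658494.
r = 1.0658494^(1/2) − 1 = 0.032400 → 3.24%.

3.24%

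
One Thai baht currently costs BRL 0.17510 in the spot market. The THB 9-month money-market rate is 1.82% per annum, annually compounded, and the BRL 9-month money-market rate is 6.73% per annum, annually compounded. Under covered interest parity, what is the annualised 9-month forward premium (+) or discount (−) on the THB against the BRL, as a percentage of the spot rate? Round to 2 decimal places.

T = 9/12 years.
CIP forward (BRL per THB) = 0.1751 × 1.0500619/1.0136192 = 0.18139538.
Annualised premium = (F − S)/S × (1/T) = (0.18139538 − 0.1751)/0.1751 ÷ (9/12) = 4.79%.

+4.79%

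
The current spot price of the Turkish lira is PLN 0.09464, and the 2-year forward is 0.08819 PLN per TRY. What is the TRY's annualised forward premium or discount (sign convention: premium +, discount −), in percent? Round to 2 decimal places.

T = 2 years.
TRY trades forward at -6.81530% vs spot over the period.
×(1/T) gives -3.41% p.a.

-3.41%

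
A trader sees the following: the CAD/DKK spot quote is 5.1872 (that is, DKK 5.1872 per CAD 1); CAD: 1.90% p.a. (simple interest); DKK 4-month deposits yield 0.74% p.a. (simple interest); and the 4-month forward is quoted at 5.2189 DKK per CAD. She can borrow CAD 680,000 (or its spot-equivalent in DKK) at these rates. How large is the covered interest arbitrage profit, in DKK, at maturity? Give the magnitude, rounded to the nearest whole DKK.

DKK 35,331

T = 4/12 years.
Keep in CAD, deliver into the forward: 680,000·1.006333333·5.2189 = DKK 3,571,328.06.
Swap to DKK now, deposit: 680,000·5.1872·1.002466667 = DKK 3,535,996.66.
The quoted forward overvalues CAD, so borrow DKK, buy CAD at spot, deposit the CAD at 1.90%, and sell the proceeds forward at 5.2189.
The gap between the two covered legs is DKK 35,331.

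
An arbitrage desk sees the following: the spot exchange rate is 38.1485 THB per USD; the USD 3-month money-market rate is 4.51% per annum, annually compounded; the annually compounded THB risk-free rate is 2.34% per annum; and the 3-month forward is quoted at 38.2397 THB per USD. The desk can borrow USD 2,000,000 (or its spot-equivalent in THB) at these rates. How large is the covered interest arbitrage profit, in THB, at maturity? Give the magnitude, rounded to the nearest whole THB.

THB 588,020

T = 3/12 years.
Invest the USD and cover forward: 2,000,000 × 1.0110891778 × 38.2397 = THB 77,327,493.66.
Convert at spot and invest in THB: 2,000,000 × 38.1485 × 1.0057993559 = THB 76,739,473.46.
The quoted forward overvalues USD, so borrow THB, buy USD at spot, deposit the USD at 4.51%, and sell the proceeds forward at 38.2397.
The gap between the two covered legs is THB 588,020.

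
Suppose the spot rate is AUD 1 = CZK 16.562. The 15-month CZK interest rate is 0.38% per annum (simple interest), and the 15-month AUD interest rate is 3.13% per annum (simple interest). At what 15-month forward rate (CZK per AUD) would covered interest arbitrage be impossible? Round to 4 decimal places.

16.0141

T = 15/12 years.
CZK growth factor: 1 + 0.0038×15/12 = 1.004750.
AUD growth factor: 1 + 0.0313×15/12 = 1.039125.
So F = 16.562 × 1.004750 / 1.039125 = 16.014117 (CZK/AUD).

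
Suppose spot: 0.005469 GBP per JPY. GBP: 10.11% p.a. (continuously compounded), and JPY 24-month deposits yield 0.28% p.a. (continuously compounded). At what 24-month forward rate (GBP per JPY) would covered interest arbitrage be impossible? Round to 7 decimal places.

0.0066572

T = 2 years.
Growth of 1 GBP over T: e^(0.1011×2) = 1.2240928.
JPY accumulates by e^(0.0028×2) = 1.0056157.
Forward (GBP per JPY) = 0.005469 × 1.2240928 / 1.0056157 = 0.006657179.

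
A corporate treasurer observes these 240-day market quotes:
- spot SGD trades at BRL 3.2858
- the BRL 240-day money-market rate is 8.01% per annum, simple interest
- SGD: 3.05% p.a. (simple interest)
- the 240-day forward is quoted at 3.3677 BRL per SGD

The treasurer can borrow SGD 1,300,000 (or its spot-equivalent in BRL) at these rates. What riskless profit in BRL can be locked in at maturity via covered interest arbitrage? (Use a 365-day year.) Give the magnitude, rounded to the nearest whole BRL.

T = 240/365 years.
Invest the SGD and cover forward: 1,300,000 × 1.020054795 × 3.3677 = BRL 4,465,810.09.
Convert at spot and invest in BRL: 1,300,000 × 3.2858 × 1.052668493 = BRL 4,496,515.57.
The quoted forward undervalues SGD, so borrow SGD, convert to BRL at spot, deposit the BRL at 8.01%, and buy SGD forward at 3.3677 to cover the loan.
The gap between the two covered legs is BRL 30,705.

BRL 30,705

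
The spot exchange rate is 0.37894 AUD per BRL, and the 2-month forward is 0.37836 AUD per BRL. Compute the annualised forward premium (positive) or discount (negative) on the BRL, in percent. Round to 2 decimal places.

-0.92%

T = 2/12 years.
BRL trades forward at -0.15306% vs spot over the period.
×(1/T) gives -0.92% p.a.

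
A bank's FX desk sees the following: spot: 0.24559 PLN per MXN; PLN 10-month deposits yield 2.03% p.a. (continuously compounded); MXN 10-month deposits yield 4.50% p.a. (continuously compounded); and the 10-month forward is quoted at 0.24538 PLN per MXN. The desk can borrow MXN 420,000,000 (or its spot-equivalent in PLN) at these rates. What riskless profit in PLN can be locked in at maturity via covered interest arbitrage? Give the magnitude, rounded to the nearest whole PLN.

T = 10/12 years.
Route A — deposit MXN, sell forward: 420,000,000 × 1.03821199708 × 0.24538 = PLN 106,997,713.13.
Route B — convert at spot, deposit PLN: 420,000,000 × 0.24559 × 1.01706056375 = PLN 104,907,559.62.
The quoted forward overvalues MXN, so borrow PLN, buy MXN at spot, deposit the MXN at 4.50%, and sell the proceeds forward at 0.24538.
Arbitrage profit = |106,997,713.13 − 104,907,559.62| = PLN 2,090,154.

PLN 2,090,154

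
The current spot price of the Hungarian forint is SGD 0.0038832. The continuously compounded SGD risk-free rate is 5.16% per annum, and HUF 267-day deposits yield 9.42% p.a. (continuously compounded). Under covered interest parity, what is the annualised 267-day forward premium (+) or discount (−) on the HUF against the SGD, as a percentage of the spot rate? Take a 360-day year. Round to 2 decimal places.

T = 267/360 years.
F = S · g_SGD/g_HUF = 0.0038832 × 1.0390117/1.0723634 = 0.0037624281.
Annualised premium = (F − S)/S × (1/T) = (0.0037624281 − 0.0038832)/0.0038832 ÷ (267/360) = -4.19%.

-4.19%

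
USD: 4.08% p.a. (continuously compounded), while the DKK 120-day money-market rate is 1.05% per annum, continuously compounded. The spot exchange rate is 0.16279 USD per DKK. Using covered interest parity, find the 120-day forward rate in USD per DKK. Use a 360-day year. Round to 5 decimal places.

0.16444

T = 120/360 years.
USD growth factor: e^(0.0408×120/360) = 1.0136929.
Growth of 1 DKK over T: e^(0.0105×120/360) = 1.0035061.
So F = 0.16279 × 1.0136929 / 1.0035061 = 0.1644425 (USD/DKK).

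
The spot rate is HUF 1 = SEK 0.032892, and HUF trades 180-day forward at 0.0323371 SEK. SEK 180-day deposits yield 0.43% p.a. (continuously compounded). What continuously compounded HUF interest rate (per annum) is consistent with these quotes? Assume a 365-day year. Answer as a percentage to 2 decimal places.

3.88%

T = 180/365 years.
By CIP, F/S equals the SEK-to-HUF growth ratio: 0.0323371/0.032892 = 0.9831296.
SEK growth factor: e^(0.0043×180/365) = 1.0021228.
That pins the HUF growth at 1.0193191.
Take logs: ln 1.0193191 / (180/365) = 0.038801, so 3.88%.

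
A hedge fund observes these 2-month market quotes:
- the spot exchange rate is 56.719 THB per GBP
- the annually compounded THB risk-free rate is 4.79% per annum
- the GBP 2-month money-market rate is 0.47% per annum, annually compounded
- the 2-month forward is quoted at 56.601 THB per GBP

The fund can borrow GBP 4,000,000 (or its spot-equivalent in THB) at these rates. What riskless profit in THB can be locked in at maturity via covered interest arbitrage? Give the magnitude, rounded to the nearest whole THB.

T = 2/12 years.
Invest the GBP and cover forward: 4,000,000 × 1.0007818037 × 56.601 = THB 226,581,003.48.
Convert at spot and invest in THB: 4,000,000 × 56.719 × 1.00782851071 = THB 228,652,101.20.
The quoted forward undervalues GBP, so borrow GBP, convert to THB at spot, deposit the THB at 4.79%, and buy GBP forward at 56.601 to cover the loan.
The gap between the two covered legs is THB 2,071,098.

THB 2,071,098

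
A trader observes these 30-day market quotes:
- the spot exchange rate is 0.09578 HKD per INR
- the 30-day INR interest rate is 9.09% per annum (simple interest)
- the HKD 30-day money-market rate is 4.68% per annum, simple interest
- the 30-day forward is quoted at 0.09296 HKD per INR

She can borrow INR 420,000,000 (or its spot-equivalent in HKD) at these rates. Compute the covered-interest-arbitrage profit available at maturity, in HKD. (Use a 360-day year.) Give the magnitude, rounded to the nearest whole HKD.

HKD 1,045,535

T = 30/360 years.
Invest the INR and cover forward: 420,000,000 × 1.007575 × 0.09296 = HKD 39,338,952.24.
Convert at spot and invest in HKD: 420,000,000 × 0.09578 × 1.003900 = HKD 40,384,487.64.
The quoted forward undervalues INR, so borrow INR, convert to HKD at spot, deposit the HKD at 4.68%, and buy INR forward at 0.09296 to cover the loan.
Profit = 40,384,487.64 − 39,338,952.24 = HKD 1,045,535.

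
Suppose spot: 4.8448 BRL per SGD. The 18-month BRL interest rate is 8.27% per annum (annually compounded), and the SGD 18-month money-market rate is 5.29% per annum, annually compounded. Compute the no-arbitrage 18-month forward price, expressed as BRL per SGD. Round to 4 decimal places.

5.0519

T = 18/12 years.
BRL growth factor: (1 + 0.0827)^(18/12) = 1.1265804.
SGD growth factor: (1 + 0.0529)^(18/12) = 1.0803903.
Forward (BRL per SGD) = 4.8448 × 1.1265804 / 1.0803903 = 5.051931.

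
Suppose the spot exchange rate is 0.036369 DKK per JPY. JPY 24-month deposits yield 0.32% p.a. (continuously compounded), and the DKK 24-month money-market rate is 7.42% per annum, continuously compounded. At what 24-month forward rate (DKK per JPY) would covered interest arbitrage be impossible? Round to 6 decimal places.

0.041918

T = 2 years.
DKK accumulates by e^(0.0742×2) = 1.1599768.
Growth of 1 JPY over T: e^(0.0032×2) = 1.0064205.
Forward (DKK per JPY) = 0.036369 × 1.1599768 / 1.0064205 = 0.04191806.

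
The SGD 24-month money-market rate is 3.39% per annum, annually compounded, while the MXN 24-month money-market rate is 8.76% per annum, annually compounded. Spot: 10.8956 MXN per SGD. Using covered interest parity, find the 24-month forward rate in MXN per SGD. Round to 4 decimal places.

T = 2 years.
MXN growth factor: (1 + 0.0876)^2 = 1.18287376.
SGD accumulates by (1 + 0.0339)^2 = 1.06894921.
Forward (MXN per SGD) = 10.8956 × 1.18287376 / 1.06894921 = 12.056812.

12.0568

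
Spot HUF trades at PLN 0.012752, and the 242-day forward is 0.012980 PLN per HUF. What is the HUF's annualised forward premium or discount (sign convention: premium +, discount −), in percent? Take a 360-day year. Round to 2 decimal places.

+2.66%

T = 242/360 years.
HUF trades forward at +1.78795% vs spot over the period.
Per annum: 0.0178795 / (242/360) = 0.026598 = 2.66%.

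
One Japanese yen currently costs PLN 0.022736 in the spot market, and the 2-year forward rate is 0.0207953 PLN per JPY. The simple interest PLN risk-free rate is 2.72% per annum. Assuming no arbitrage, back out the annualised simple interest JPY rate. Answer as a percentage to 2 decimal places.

T = 2 years.
By CIP, F/S equals the PLN-to-JPY growth ratio: 0.0207953/0.022736 = 0.9146420.
The PLN side grows by 1 + 0.0272×2 = 1.054400.
That pins the JPY growth at 1.1528008.
(1.1528008 − 1)/T = 0.076400, i.e. 7.64%.

7.64%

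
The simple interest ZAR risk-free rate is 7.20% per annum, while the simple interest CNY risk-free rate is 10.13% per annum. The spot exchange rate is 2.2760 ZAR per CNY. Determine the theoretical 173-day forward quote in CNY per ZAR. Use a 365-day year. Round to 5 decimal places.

T = 173/365 years.
ZAR growth factor: 1 + 0.0720×173/365 = 1.034126.
CNY growth factor: 1 + 0.1013×173/365 = 1.0480134.
So F = 2.276 × 1.034126 / 1.0480134 = 2.245840 (ZAR/CNY).
Quoted the other way: 1/2.245840 = 0.44527 CNY per ZAR.

0.44527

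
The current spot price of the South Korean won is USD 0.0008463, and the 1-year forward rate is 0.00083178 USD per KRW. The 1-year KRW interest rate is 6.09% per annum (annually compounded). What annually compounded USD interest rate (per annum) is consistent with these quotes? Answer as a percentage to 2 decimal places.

4.27%

T = 1 year.
F/S = 0.00083178/0.0008463 = 0.9828430 = (growth of USD) / (growth of KRW).
KRW growth factor: (1 + 0.0609)^1 = 1.060900.
So the USD growth factor = 1.0426981.
r = 1.0426981^(1/1) − 1 = 0.042698 → 4.27%.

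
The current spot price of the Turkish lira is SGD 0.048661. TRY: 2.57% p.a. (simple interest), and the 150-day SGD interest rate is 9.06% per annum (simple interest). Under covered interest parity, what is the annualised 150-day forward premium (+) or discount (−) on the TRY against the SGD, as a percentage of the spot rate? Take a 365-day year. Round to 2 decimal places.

T = 150/365 years.
No-arbitrage forward: 0.048661 × 1.0372329 / 1.0105616 = 0.049945288 SGD/TRY.
(F − S)/S ÷ T = (0.049945288 − 0.048661)/0.048661/(150/365) = 0.064222 → 6.42%.

+6.42%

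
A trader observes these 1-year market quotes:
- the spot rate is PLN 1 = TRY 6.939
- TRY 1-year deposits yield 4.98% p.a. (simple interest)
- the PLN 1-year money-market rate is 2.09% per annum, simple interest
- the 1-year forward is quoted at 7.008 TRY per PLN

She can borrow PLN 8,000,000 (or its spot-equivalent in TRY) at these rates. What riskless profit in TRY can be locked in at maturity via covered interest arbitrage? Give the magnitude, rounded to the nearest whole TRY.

T = 1 year.
Keep in PLN, deliver into the forward: 8,000,000·1.020900·7.008 = TRY 57,235,737.60.
Swap to TRY now, deposit: 8,000,000·6.939·1.049800 = TRY 58,276,497.60.
The quoted forward undervalues PLN, so borrow PLN, convert to TRY at spot, deposit the TRY at 4.98%, and buy PLN forward at 7.008 to cover the loan.
The gap between the two covered legs is TRY 1,040,760.

TRY 1,040,760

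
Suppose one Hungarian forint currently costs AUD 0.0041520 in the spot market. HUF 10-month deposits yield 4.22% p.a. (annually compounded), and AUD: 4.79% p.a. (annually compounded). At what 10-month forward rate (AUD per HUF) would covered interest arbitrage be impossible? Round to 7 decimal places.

T = 10/12 years.
AUD growth factor: (1 + 0.0479)^(10/12) = 1.0397602.
HUF accumulates by (1 + 0.0422)^(10/12) = 1.035045.
Forward (AUD per HUF) = 0.004152 × 1.0397602 / 1.035045 = 0.004170915.

0.0041709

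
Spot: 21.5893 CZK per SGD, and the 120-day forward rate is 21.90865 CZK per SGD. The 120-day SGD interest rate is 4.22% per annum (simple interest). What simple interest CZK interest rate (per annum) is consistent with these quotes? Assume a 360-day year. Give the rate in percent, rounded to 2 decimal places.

8.72%

T = 120/360 years.
By CIP, F/S equals the CZK-to-SGD growth ratio: 21.90865/21.5893 = 1.0147920.
SGD growth factor: 1 + 0.0422×120/360 = 1.0140667.
That pins the CZK growth at 1.0290668.
(1.0290668 − 1)/T = 0.087200, i.e. 8.72%.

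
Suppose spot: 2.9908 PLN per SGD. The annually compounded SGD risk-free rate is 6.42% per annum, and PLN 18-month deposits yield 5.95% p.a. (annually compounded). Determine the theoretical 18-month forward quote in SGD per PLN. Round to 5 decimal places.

0.33659

T = 18/12 years.
PLN accumulates by (1 + 0.0595)^(18/12) = 1.0905647.
Growth of 1 SGD over T: (1 + 0.0642)^(18/12) = 1.0978295.
Forward (PLN per SGD) = 2.9908 × 1.0905647 / 1.0978295 = 2.971009.
Invert for SGD per PLN: 1 / 2.971009 = 0.33659.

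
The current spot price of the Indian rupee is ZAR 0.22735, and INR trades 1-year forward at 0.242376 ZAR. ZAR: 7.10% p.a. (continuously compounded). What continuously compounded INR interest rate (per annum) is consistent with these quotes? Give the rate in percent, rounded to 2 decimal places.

T = 1 year.
CIP gives F = S · g_ZAR/g_INR, so g_ZAR/g_INR = 0.242376/0.22735 = 1.0660919.
The ZAR side grows by e^(0.0710×1) = 1.0735812.
That pins the INR growth at 1.007025.
r = ln(1.007025)/1 = 0.007000 → 0.70%.

0.70%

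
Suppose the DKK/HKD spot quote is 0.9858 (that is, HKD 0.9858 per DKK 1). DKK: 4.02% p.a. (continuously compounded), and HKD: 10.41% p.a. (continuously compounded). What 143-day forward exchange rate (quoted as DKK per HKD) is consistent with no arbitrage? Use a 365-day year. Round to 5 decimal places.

T = 143/365 years.
HKD growth factor: e^(0.1041×143/365) = 1.0416275.
DKK accumulates by e^(0.0402×143/365) = 1.0158743.
So F = 0.9858 × 1.0416275 / 1.0158743 = 1.010791 (HKD/DKK).
Quoted the other way: 1/1.010791 = 0.98932 DKK per HKD.

0.98932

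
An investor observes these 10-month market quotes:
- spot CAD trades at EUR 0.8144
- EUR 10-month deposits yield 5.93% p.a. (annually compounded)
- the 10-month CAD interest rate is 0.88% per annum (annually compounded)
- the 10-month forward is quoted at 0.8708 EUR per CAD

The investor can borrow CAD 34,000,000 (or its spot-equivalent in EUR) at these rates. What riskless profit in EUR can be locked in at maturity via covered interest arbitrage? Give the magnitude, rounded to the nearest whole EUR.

T = 10/12 years.
Route A — deposit CAD, sell forward: 34,000,000 × 1.0073279739 × 0.8708 = EUR 29,824,160.79.
Route B — convert at spot, deposit EUR: 34,000,000 × 0.8144 × 1.0491779231 = EUR 29,051,317.02.
The quoted forward overvalues CAD, so borrow EUR, buy CAD at spot, deposit the CAD at 0.88%, and sell the proceeds forward at 0.8708.
The gap between the two covered legs is EUR 772,844.

EUR 772,844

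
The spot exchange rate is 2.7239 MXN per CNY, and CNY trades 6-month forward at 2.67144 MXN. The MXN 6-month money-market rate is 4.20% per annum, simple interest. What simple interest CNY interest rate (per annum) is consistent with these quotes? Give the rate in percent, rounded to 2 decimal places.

8.21%

T = 6/12 years.
By CIP, F/S equals the MXN-to-CNY growth ratio: 2.67144/2.7239 = 0.9807408.
MXN growth factor: 1 + 0.0420×6/12 = 1.021000.
So the CNY growth factor = 1.0410498.
(1.0410498 − 1)/T = 0.082100, i.e. 8.21%.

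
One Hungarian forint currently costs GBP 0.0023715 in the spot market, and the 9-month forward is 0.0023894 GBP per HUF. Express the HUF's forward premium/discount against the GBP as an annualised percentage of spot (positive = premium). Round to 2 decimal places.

+1.01%

T = 9/12 years.
HUF trades forward at +0.75480% vs spot over the period.
Per annum: 0.0075480 / (9/12) = 0.010064 = 1.01%.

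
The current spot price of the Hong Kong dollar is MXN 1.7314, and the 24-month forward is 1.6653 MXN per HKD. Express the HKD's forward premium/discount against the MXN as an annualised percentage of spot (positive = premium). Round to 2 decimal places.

T = 2 years.
Period premium: (1.6653 − 1.7314)/1.7314 = -0.0381772.
Annualise by dividing by T: -0.0381772 / 2 = -0.019089 → -1.91%.

-1.91%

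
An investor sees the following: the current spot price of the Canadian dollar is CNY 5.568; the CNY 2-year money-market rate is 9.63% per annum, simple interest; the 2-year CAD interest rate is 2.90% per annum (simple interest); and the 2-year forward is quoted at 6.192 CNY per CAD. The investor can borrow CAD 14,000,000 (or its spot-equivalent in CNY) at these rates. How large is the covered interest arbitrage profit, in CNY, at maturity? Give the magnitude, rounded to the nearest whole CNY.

T = 2 years.
Keep in CAD, deliver into the forward: 14,000,000·1.058000·6.192 = CNY 91,715,904.00.
Swap to CNY now, deposit: 14,000,000·5.568·1.192600 = CNY 92,965,555.20.
The quoted forward undervalues CAD, so borrow CAD, convert to CNY at spot, deposit the CNY at 9.63%, and buy CAD forward at 6.192 to cover the loan.
The gap between the two covered legs is CNY 1,249,651.

CNY 1,249,651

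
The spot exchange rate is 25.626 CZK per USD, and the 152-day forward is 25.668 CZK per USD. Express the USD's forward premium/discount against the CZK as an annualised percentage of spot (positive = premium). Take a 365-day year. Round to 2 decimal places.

+0.39%

T = 152/365 years.
(F − S)/S = (25.668 − 25.626)/25.626 = 0.0016390.
×(1/T) gives 0.39% p.a.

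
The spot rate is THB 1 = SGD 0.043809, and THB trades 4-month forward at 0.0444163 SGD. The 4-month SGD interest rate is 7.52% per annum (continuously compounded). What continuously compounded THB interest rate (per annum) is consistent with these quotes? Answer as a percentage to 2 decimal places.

T = 4/12 years.
CIP gives F = S · g_SGD/g_THB, so g_SGD/g_THB = 0.0444163/0.043809 = 1.0138624.
The SGD side grows by e^(0.0752×4/12) = 1.0253835.
That pins the THB growth at 1.0113636.
r = ln(1.0113636)/(4/12) = 0.033899 → 3.39%.

3.39%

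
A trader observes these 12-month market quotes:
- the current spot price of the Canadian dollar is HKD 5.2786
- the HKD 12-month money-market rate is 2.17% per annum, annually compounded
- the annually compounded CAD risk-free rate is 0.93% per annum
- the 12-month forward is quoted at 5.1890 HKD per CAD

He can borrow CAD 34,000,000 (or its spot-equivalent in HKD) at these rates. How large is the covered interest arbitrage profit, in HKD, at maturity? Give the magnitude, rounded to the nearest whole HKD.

HKD 5,300,189

T = 1 year.
Keep in CAD, deliver into the forward: 34,000,000·1.009300·5.1890 = HKD 178,066,761.80.
Swap to HKD now, deposit: 34,000,000·5.2786·1.021700 = HKD 183,366,951.08.
The quoted forward undervalues CAD, so borrow CAD, convert to HKD at spot, deposit the HKD at 2.17%, and buy CAD forward at 5.1890 to cover the loan.
Profit = 183,366,951.08 − 178,066,761.80 = HKD 5,300,189.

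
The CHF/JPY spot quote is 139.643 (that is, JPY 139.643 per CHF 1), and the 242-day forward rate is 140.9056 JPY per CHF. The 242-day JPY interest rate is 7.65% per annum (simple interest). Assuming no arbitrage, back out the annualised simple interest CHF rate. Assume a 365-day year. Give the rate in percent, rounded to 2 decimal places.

T = 242/365 years.
By CIP, F/S equals the JPY-to-CHF growth ratio: 140.9056/139.643 = 1.0090416.
JPY growth factor: 1 + 0.0765×242/365 = 1.0507205.
Hence g_CHF = 1.0413054.
r = (1.0413054 − 1)/(242/365) = 0.062299 → 6.23%.

6.23%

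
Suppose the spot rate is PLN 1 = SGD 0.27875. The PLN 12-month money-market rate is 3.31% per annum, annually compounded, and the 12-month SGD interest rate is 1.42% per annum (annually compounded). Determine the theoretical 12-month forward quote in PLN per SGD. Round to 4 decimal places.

3.6543

T = 1 year.
SGD growth factor: (1 + 0.0142)^1 = 1.014200.
PLN growth factor: (1 + 0.0331)^1 = 1.033100.
Forward (SGD per PLN) = 0.27875 × 1.014200 / 1.033100 = 0.2736504.
Quoted the other way: 1/0.2736504 = 3.6543 PLN per SGD.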